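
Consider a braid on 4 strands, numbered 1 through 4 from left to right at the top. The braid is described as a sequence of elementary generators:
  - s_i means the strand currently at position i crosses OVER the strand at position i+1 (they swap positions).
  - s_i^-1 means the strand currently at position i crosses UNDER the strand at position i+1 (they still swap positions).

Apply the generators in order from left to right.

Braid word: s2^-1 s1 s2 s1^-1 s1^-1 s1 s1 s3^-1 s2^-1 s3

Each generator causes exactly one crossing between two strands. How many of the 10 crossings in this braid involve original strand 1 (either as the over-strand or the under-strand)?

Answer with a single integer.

Answer: 4

Derivation:
Gen 1: crossing 2x3. Involves strand 1? no. Count so far: 0
Gen 2: crossing 1x3. Involves strand 1? yes. Count so far: 1
Gen 3: crossing 1x2. Involves strand 1? yes. Count so far: 2
Gen 4: crossing 3x2. Involves strand 1? no. Count so far: 2
Gen 5: crossing 2x3. Involves strand 1? no. Count so far: 2
Gen 6: crossing 3x2. Involves strand 1? no. Count so far: 2
Gen 7: crossing 2x3. Involves strand 1? no. Count so far: 2
Gen 8: crossing 1x4. Involves strand 1? yes. Count so far: 3
Gen 9: crossing 2x4. Involves strand 1? no. Count so far: 3
Gen 10: crossing 2x1. Involves strand 1? yes. Count so far: 4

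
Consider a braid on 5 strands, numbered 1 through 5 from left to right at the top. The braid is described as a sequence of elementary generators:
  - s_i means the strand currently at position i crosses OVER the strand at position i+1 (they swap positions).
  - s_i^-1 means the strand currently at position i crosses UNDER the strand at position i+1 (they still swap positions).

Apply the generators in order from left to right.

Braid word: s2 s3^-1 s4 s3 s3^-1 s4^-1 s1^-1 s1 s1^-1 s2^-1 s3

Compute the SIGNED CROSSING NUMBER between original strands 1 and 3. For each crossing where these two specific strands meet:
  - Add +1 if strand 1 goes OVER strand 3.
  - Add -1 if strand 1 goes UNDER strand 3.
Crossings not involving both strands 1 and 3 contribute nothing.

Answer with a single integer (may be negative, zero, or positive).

Gen 1: crossing 2x3. Both 1&3? no. Sum: 0
Gen 2: crossing 2x4. Both 1&3? no. Sum: 0
Gen 3: crossing 2x5. Both 1&3? no. Sum: 0
Gen 4: crossing 4x5. Both 1&3? no. Sum: 0
Gen 5: crossing 5x4. Both 1&3? no. Sum: 0
Gen 6: crossing 5x2. Both 1&3? no. Sum: 0
Gen 7: 1 under 3. Both 1&3? yes. Contrib: -1. Sum: -1
Gen 8: 3 over 1. Both 1&3? yes. Contrib: -1. Sum: -2
Gen 9: 1 under 3. Both 1&3? yes. Contrib: -1. Sum: -3
Gen 10: crossing 1x4. Both 1&3? no. Sum: -3
Gen 11: crossing 1x2. Both 1&3? no. Sum: -3

Answer: -3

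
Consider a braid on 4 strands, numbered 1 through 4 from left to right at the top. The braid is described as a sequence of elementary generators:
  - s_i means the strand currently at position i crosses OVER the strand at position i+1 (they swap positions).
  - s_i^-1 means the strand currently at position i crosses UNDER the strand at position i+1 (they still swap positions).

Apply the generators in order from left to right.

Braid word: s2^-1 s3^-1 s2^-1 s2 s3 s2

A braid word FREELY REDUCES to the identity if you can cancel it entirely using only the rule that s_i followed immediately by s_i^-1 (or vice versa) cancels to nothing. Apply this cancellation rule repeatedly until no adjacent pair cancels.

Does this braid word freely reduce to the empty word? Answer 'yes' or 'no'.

Answer: yes

Derivation:
Gen 1 (s2^-1): push. Stack: [s2^-1]
Gen 2 (s3^-1): push. Stack: [s2^-1 s3^-1]
Gen 3 (s2^-1): push. Stack: [s2^-1 s3^-1 s2^-1]
Gen 4 (s2): cancels prior s2^-1. Stack: [s2^-1 s3^-1]
Gen 5 (s3): cancels prior s3^-1. Stack: [s2^-1]
Gen 6 (s2): cancels prior s2^-1. Stack: []
Reduced word: (empty)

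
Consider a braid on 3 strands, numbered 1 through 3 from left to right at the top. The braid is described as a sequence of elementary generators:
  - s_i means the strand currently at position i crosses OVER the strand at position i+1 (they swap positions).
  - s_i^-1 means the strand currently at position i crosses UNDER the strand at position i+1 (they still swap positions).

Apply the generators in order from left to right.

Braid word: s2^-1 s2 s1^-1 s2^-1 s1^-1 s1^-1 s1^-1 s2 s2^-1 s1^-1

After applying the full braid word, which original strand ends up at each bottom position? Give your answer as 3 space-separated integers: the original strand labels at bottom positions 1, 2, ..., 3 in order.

Answer: 2 3 1

Derivation:
Gen 1 (s2^-1): strand 2 crosses under strand 3. Perm now: [1 3 2]
Gen 2 (s2): strand 3 crosses over strand 2. Perm now: [1 2 3]
Gen 3 (s1^-1): strand 1 crosses under strand 2. Perm now: [2 1 3]
Gen 4 (s2^-1): strand 1 crosses under strand 3. Perm now: [2 3 1]
Gen 5 (s1^-1): strand 2 crosses under strand 3. Perm now: [3 2 1]
Gen 6 (s1^-1): strand 3 crosses under strand 2. Perm now: [2 3 1]
Gen 7 (s1^-1): strand 2 crosses under strand 3. Perm now: [3 2 1]
Gen 8 (s2): strand 2 crosses over strand 1. Perm now: [3 1 2]
Gen 9 (s2^-1): strand 1 crosses under strand 2. Perm now: [3 2 1]
Gen 10 (s1^-1): strand 3 crosses under strand 2. Perm now: [2 3 1]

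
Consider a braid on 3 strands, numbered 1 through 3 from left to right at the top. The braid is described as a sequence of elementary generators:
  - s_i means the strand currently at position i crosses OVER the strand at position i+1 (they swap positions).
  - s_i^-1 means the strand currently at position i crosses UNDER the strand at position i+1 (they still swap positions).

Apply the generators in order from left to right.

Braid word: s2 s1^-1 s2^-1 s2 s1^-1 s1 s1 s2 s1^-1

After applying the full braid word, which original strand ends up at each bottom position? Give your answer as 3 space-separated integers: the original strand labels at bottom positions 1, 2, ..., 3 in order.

Gen 1 (s2): strand 2 crosses over strand 3. Perm now: [1 3 2]
Gen 2 (s1^-1): strand 1 crosses under strand 3. Perm now: [3 1 2]
Gen 3 (s2^-1): strand 1 crosses under strand 2. Perm now: [3 2 1]
Gen 4 (s2): strand 2 crosses over strand 1. Perm now: [3 1 2]
Gen 5 (s1^-1): strand 3 crosses under strand 1. Perm now: [1 3 2]
Gen 6 (s1): strand 1 crosses over strand 3. Perm now: [3 1 2]
Gen 7 (s1): strand 3 crosses over strand 1. Perm now: [1 3 2]
Gen 8 (s2): strand 3 crosses over strand 2. Perm now: [1 2 3]
Gen 9 (s1^-1): strand 1 crosses under strand 2. Perm now: [2 1 3]

Answer: 2 1 3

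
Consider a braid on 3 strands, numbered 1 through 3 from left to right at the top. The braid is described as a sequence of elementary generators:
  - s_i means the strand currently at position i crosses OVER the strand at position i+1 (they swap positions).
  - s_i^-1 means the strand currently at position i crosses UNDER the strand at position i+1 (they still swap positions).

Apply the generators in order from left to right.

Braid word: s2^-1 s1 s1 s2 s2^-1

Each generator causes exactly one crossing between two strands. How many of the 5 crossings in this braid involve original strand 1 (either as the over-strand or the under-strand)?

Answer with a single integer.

Answer: 2

Derivation:
Gen 1: crossing 2x3. Involves strand 1? no. Count so far: 0
Gen 2: crossing 1x3. Involves strand 1? yes. Count so far: 1
Gen 3: crossing 3x1. Involves strand 1? yes. Count so far: 2
Gen 4: crossing 3x2. Involves strand 1? no. Count so far: 2
Gen 5: crossing 2x3. Involves strand 1? no. Count so far: 2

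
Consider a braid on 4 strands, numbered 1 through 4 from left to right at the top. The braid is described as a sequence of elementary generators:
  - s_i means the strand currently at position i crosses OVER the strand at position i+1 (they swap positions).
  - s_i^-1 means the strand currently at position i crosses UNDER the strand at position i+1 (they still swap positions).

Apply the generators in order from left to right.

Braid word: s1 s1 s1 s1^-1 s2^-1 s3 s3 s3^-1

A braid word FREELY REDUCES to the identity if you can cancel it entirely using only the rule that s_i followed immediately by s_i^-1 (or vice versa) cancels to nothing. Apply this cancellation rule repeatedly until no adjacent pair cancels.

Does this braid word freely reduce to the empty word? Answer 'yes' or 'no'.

Gen 1 (s1): push. Stack: [s1]
Gen 2 (s1): push. Stack: [s1 s1]
Gen 3 (s1): push. Stack: [s1 s1 s1]
Gen 4 (s1^-1): cancels prior s1. Stack: [s1 s1]
Gen 5 (s2^-1): push. Stack: [s1 s1 s2^-1]
Gen 6 (s3): push. Stack: [s1 s1 s2^-1 s3]
Gen 7 (s3): push. Stack: [s1 s1 s2^-1 s3 s3]
Gen 8 (s3^-1): cancels prior s3. Stack: [s1 s1 s2^-1 s3]
Reduced word: s1 s1 s2^-1 s3

Answer: no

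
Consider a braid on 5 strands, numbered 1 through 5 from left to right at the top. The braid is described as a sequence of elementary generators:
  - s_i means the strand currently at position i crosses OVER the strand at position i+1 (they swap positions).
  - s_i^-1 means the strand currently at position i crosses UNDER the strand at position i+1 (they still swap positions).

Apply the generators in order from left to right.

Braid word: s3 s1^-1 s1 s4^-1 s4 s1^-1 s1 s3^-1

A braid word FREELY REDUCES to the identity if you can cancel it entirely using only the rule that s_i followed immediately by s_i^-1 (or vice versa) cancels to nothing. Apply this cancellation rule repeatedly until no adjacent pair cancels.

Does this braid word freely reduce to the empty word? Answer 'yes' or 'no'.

Answer: yes

Derivation:
Gen 1 (s3): push. Stack: [s3]
Gen 2 (s1^-1): push. Stack: [s3 s1^-1]
Gen 3 (s1): cancels prior s1^-1. Stack: [s3]
Gen 4 (s4^-1): push. Stack: [s3 s4^-1]
Gen 5 (s4): cancels prior s4^-1. Stack: [s3]
Gen 6 (s1^-1): push. Stack: [s3 s1^-1]
Gen 7 (s1): cancels prior s1^-1. Stack: [s3]
Gen 8 (s3^-1): cancels prior s3. Stack: []
Reduced word: (empty)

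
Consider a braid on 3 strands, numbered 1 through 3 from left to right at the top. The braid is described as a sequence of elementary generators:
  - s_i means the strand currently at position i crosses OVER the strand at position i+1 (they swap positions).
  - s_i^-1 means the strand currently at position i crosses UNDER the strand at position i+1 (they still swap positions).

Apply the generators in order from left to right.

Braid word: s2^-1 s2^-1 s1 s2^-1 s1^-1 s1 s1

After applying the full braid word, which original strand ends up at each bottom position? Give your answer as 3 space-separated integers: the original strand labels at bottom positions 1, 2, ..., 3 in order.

Answer: 3 2 1

Derivation:
Gen 1 (s2^-1): strand 2 crosses under strand 3. Perm now: [1 3 2]
Gen 2 (s2^-1): strand 3 crosses under strand 2. Perm now: [1 2 3]
Gen 3 (s1): strand 1 crosses over strand 2. Perm now: [2 1 3]
Gen 4 (s2^-1): strand 1 crosses under strand 3. Perm now: [2 3 1]
Gen 5 (s1^-1): strand 2 crosses under strand 3. Perm now: [3 2 1]
Gen 6 (s1): strand 3 crosses over strand 2. Perm now: [2 3 1]
Gen 7 (s1): strand 2 crosses over strand 3. Perm now: [3 2 1]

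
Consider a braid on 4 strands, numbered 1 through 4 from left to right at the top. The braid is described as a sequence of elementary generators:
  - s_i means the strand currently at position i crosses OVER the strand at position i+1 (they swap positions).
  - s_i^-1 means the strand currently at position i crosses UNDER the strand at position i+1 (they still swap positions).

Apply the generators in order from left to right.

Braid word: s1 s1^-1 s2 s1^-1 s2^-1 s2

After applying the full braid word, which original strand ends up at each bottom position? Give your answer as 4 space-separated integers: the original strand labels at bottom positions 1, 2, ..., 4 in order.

Gen 1 (s1): strand 1 crosses over strand 2. Perm now: [2 1 3 4]
Gen 2 (s1^-1): strand 2 crosses under strand 1. Perm now: [1 2 3 4]
Gen 3 (s2): strand 2 crosses over strand 3. Perm now: [1 3 2 4]
Gen 4 (s1^-1): strand 1 crosses under strand 3. Perm now: [3 1 2 4]
Gen 5 (s2^-1): strand 1 crosses under strand 2. Perm now: [3 2 1 4]
Gen 6 (s2): strand 2 crosses over strand 1. Perm now: [3 1 2 4]

Answer: 3 1 2 4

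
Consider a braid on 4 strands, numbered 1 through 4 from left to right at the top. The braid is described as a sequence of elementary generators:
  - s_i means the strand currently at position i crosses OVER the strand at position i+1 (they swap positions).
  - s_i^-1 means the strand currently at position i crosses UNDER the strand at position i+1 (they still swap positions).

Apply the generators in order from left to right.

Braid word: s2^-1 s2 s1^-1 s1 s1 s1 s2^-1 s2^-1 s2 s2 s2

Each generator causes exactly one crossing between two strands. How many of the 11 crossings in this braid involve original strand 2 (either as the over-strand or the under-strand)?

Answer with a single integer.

Answer: 11

Derivation:
Gen 1: crossing 2x3. Involves strand 2? yes. Count so far: 1
Gen 2: crossing 3x2. Involves strand 2? yes. Count so far: 2
Gen 3: crossing 1x2. Involves strand 2? yes. Count so far: 3
Gen 4: crossing 2x1. Involves strand 2? yes. Count so far: 4
Gen 5: crossing 1x2. Involves strand 2? yes. Count so far: 5
Gen 6: crossing 2x1. Involves strand 2? yes. Count so far: 6
Gen 7: crossing 2x3. Involves strand 2? yes. Count so far: 7
Gen 8: crossing 3x2. Involves strand 2? yes. Count so far: 8
Gen 9: crossing 2x3. Involves strand 2? yes. Count so far: 9
Gen 10: crossing 3x2. Involves strand 2? yes. Count so far: 10
Gen 11: crossing 2x3. Involves strand 2? yes. Count so far: 11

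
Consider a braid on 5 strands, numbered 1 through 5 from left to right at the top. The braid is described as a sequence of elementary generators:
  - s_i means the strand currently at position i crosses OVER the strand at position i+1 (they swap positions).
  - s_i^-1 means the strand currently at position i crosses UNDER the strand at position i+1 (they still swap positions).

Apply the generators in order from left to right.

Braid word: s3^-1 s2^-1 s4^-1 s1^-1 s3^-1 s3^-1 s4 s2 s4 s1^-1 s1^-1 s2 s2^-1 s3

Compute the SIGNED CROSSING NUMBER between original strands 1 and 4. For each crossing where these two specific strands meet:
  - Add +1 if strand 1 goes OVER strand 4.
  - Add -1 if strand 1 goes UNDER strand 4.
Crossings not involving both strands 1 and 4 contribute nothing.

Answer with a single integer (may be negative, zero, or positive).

Gen 1: crossing 3x4. Both 1&4? no. Sum: 0
Gen 2: crossing 2x4. Both 1&4? no. Sum: 0
Gen 3: crossing 3x5. Both 1&4? no. Sum: 0
Gen 4: 1 under 4. Both 1&4? yes. Contrib: -1. Sum: -1
Gen 5: crossing 2x5. Both 1&4? no. Sum: -1
Gen 6: crossing 5x2. Both 1&4? no. Sum: -1
Gen 7: crossing 5x3. Both 1&4? no. Sum: -1
Gen 8: crossing 1x2. Both 1&4? no. Sum: -1
Gen 9: crossing 3x5. Both 1&4? no. Sum: -1
Gen 10: crossing 4x2. Both 1&4? no. Sum: -1
Gen 11: crossing 2x4. Both 1&4? no. Sum: -1
Gen 12: crossing 2x1. Both 1&4? no. Sum: -1
Gen 13: crossing 1x2. Both 1&4? no. Sum: -1
Gen 14: crossing 1x5. Both 1&4? no. Sum: -1

Answer: -1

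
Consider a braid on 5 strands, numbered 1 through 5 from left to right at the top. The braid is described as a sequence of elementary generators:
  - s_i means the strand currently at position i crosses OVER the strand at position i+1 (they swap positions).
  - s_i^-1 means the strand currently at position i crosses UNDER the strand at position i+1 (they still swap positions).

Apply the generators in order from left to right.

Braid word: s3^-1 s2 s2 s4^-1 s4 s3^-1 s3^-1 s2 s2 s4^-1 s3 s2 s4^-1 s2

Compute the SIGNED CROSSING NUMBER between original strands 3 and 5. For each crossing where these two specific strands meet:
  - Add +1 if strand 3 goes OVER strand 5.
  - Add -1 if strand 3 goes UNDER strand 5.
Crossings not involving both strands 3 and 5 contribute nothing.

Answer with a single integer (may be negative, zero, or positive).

Gen 1: crossing 3x4. Both 3&5? no. Sum: 0
Gen 2: crossing 2x4. Both 3&5? no. Sum: 0
Gen 3: crossing 4x2. Both 3&5? no. Sum: 0
Gen 4: 3 under 5. Both 3&5? yes. Contrib: -1. Sum: -1
Gen 5: 5 over 3. Both 3&5? yes. Contrib: -1. Sum: -2
Gen 6: crossing 4x3. Both 3&5? no. Sum: -2
Gen 7: crossing 3x4. Both 3&5? no. Sum: -2
Gen 8: crossing 2x4. Both 3&5? no. Sum: -2
Gen 9: crossing 4x2. Both 3&5? no. Sum: -2
Gen 10: 3 under 5. Both 3&5? yes. Contrib: -1. Sum: -3
Gen 11: crossing 4x5. Both 3&5? no. Sum: -3
Gen 12: crossing 2x5. Both 3&5? no. Sum: -3
Gen 13: crossing 4x3. Both 3&5? no. Sum: -3
Gen 14: crossing 5x2. Both 3&5? no. Sum: -3

Answer: -3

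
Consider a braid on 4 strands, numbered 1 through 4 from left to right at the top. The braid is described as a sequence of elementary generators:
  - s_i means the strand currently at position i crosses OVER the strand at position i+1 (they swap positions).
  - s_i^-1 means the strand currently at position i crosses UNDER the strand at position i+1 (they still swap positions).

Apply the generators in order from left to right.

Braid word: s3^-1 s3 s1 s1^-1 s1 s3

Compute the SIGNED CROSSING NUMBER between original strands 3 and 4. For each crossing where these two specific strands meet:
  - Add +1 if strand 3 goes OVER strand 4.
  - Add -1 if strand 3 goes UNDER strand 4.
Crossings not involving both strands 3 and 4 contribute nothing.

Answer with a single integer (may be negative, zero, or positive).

Gen 1: 3 under 4. Both 3&4? yes. Contrib: -1. Sum: -1
Gen 2: 4 over 3. Both 3&4? yes. Contrib: -1. Sum: -2
Gen 3: crossing 1x2. Both 3&4? no. Sum: -2
Gen 4: crossing 2x1. Both 3&4? no. Sum: -2
Gen 5: crossing 1x2. Both 3&4? no. Sum: -2
Gen 6: 3 over 4. Both 3&4? yes. Contrib: +1. Sum: -1

Answer: -1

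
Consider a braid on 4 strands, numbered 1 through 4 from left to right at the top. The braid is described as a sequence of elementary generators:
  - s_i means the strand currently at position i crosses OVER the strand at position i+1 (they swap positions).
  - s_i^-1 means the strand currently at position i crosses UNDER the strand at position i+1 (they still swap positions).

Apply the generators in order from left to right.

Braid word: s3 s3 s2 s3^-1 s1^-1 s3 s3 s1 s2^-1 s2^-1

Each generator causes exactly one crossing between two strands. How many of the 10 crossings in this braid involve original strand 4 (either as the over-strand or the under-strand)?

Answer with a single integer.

Gen 1: crossing 3x4. Involves strand 4? yes. Count so far: 1
Gen 2: crossing 4x3. Involves strand 4? yes. Count so far: 2
Gen 3: crossing 2x3. Involves strand 4? no. Count so far: 2
Gen 4: crossing 2x4. Involves strand 4? yes. Count so far: 3
Gen 5: crossing 1x3. Involves strand 4? no. Count so far: 3
Gen 6: crossing 4x2. Involves strand 4? yes. Count so far: 4
Gen 7: crossing 2x4. Involves strand 4? yes. Count so far: 5
Gen 8: crossing 3x1. Involves strand 4? no. Count so far: 5
Gen 9: crossing 3x4. Involves strand 4? yes. Count so far: 6
Gen 10: crossing 4x3. Involves strand 4? yes. Count so far: 7

Answer: 7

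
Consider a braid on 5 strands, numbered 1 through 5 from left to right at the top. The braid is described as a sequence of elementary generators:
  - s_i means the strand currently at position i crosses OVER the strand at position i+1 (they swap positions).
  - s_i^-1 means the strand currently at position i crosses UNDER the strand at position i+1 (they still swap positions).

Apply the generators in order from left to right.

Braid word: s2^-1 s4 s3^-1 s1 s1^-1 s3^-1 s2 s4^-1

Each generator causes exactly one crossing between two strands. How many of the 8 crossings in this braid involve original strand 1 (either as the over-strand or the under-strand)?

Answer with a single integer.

Answer: 2

Derivation:
Gen 1: crossing 2x3. Involves strand 1? no. Count so far: 0
Gen 2: crossing 4x5. Involves strand 1? no. Count so far: 0
Gen 3: crossing 2x5. Involves strand 1? no. Count so far: 0
Gen 4: crossing 1x3. Involves strand 1? yes. Count so far: 1
Gen 5: crossing 3x1. Involves strand 1? yes. Count so far: 2
Gen 6: crossing 5x2. Involves strand 1? no. Count so far: 2
Gen 7: crossing 3x2. Involves strand 1? no. Count so far: 2
Gen 8: crossing 5x4. Involves strand 1? no. Count so far: 2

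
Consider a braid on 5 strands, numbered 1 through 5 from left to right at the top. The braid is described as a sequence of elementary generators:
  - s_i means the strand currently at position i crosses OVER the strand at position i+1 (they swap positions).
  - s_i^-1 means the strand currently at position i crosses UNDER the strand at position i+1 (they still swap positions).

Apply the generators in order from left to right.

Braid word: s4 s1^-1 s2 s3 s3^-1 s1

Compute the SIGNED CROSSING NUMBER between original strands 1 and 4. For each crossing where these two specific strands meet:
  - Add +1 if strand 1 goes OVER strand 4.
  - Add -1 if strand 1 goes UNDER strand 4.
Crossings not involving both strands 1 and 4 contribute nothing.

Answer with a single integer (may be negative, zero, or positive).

Gen 1: crossing 4x5. Both 1&4? no. Sum: 0
Gen 2: crossing 1x2. Both 1&4? no. Sum: 0
Gen 3: crossing 1x3. Both 1&4? no. Sum: 0
Gen 4: crossing 1x5. Both 1&4? no. Sum: 0
Gen 5: crossing 5x1. Both 1&4? no. Sum: 0
Gen 6: crossing 2x3. Both 1&4? no. Sum: 0

Answer: 0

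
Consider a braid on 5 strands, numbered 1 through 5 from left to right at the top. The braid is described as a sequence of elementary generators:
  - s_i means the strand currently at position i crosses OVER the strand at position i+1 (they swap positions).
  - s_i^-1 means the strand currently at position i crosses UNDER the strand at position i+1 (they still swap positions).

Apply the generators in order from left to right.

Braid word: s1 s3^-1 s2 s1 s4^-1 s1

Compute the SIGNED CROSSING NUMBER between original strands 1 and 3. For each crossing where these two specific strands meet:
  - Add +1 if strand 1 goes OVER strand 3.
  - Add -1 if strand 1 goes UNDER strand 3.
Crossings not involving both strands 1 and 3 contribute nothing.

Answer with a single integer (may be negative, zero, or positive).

Answer: 0

Derivation:
Gen 1: crossing 1x2. Both 1&3? no. Sum: 0
Gen 2: crossing 3x4. Both 1&3? no. Sum: 0
Gen 3: crossing 1x4. Both 1&3? no. Sum: 0
Gen 4: crossing 2x4. Both 1&3? no. Sum: 0
Gen 5: crossing 3x5. Both 1&3? no. Sum: 0
Gen 6: crossing 4x2. Both 1&3? no. Sum: 0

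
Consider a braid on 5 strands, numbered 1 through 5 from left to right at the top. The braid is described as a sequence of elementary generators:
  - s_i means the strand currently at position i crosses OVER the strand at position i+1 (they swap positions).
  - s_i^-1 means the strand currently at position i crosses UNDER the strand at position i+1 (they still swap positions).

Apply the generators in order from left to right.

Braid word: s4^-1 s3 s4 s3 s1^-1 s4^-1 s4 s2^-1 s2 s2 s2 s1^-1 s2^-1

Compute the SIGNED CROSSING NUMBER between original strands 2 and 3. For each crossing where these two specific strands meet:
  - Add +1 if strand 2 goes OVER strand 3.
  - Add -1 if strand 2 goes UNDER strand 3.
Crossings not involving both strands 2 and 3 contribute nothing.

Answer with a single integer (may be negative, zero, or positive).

Answer: 0

Derivation:
Gen 1: crossing 4x5. Both 2&3? no. Sum: 0
Gen 2: crossing 3x5. Both 2&3? no. Sum: 0
Gen 3: crossing 3x4. Both 2&3? no. Sum: 0
Gen 4: crossing 5x4. Both 2&3? no. Sum: 0
Gen 5: crossing 1x2. Both 2&3? no. Sum: 0
Gen 6: crossing 5x3. Both 2&3? no. Sum: 0
Gen 7: crossing 3x5. Both 2&3? no. Sum: 0
Gen 8: crossing 1x4. Both 2&3? no. Sum: 0
Gen 9: crossing 4x1. Both 2&3? no. Sum: 0
Gen 10: crossing 1x4. Both 2&3? no. Sum: 0
Gen 11: crossing 4x1. Both 2&3? no. Sum: 0
Gen 12: crossing 2x1. Both 2&3? no. Sum: 0
Gen 13: crossing 2x4. Both 2&3? no. Sum: 0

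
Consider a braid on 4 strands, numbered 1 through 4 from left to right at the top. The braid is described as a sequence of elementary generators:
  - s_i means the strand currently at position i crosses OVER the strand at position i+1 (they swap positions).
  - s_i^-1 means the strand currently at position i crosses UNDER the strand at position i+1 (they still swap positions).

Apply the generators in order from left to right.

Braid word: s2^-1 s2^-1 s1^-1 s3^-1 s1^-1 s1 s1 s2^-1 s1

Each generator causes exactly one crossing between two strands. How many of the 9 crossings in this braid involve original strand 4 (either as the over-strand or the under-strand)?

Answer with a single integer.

Gen 1: crossing 2x3. Involves strand 4? no. Count so far: 0
Gen 2: crossing 3x2. Involves strand 4? no. Count so far: 0
Gen 3: crossing 1x2. Involves strand 4? no. Count so far: 0
Gen 4: crossing 3x4. Involves strand 4? yes. Count so far: 1
Gen 5: crossing 2x1. Involves strand 4? no. Count so far: 1
Gen 6: crossing 1x2. Involves strand 4? no. Count so far: 1
Gen 7: crossing 2x1. Involves strand 4? no. Count so far: 1
Gen 8: crossing 2x4. Involves strand 4? yes. Count so far: 2
Gen 9: crossing 1x4. Involves strand 4? yes. Count so far: 3

Answer: 3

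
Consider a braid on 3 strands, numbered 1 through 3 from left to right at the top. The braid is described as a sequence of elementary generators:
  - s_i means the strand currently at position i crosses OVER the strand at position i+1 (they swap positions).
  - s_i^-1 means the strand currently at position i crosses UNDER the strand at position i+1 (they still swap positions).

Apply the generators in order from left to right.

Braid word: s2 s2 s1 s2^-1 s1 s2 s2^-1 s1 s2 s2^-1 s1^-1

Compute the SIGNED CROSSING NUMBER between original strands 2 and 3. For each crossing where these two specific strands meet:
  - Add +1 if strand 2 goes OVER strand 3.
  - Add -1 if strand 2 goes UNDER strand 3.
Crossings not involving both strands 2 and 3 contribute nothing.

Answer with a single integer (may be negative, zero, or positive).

Answer: -1

Derivation:
Gen 1: 2 over 3. Both 2&3? yes. Contrib: +1. Sum: 1
Gen 2: 3 over 2. Both 2&3? yes. Contrib: -1. Sum: 0
Gen 3: crossing 1x2. Both 2&3? no. Sum: 0
Gen 4: crossing 1x3. Both 2&3? no. Sum: 0
Gen 5: 2 over 3. Both 2&3? yes. Contrib: +1. Sum: 1
Gen 6: crossing 2x1. Both 2&3? no. Sum: 1
Gen 7: crossing 1x2. Both 2&3? no. Sum: 1
Gen 8: 3 over 2. Both 2&3? yes. Contrib: -1. Sum: 0
Gen 9: crossing 3x1. Both 2&3? no. Sum: 0
Gen 10: crossing 1x3. Both 2&3? no. Sum: 0
Gen 11: 2 under 3. Both 2&3? yes. Contrib: -1. Sum: -1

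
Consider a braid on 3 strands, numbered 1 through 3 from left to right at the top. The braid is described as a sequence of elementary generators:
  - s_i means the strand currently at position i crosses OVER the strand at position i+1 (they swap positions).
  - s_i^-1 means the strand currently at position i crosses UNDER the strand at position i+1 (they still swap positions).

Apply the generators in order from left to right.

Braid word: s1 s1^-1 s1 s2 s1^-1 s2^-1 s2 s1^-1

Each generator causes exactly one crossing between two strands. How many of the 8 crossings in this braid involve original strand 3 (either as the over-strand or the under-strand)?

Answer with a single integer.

Gen 1: crossing 1x2. Involves strand 3? no. Count so far: 0
Gen 2: crossing 2x1. Involves strand 3? no. Count so far: 0
Gen 3: crossing 1x2. Involves strand 3? no. Count so far: 0
Gen 4: crossing 1x3. Involves strand 3? yes. Count so far: 1
Gen 5: crossing 2x3. Involves strand 3? yes. Count so far: 2
Gen 6: crossing 2x1. Involves strand 3? no. Count so far: 2
Gen 7: crossing 1x2. Involves strand 3? no. Count so far: 2
Gen 8: crossing 3x2. Involves strand 3? yes. Count so far: 3

Answer: 3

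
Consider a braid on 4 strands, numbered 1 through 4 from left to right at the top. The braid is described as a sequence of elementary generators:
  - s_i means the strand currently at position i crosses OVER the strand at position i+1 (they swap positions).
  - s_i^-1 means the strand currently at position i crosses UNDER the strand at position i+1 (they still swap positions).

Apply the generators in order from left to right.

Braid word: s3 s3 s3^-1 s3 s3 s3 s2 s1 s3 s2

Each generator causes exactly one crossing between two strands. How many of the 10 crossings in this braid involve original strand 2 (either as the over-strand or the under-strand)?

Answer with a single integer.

Answer: 2

Derivation:
Gen 1: crossing 3x4. Involves strand 2? no. Count so far: 0
Gen 2: crossing 4x3. Involves strand 2? no. Count so far: 0
Gen 3: crossing 3x4. Involves strand 2? no. Count so far: 0
Gen 4: crossing 4x3. Involves strand 2? no. Count so far: 0
Gen 5: crossing 3x4. Involves strand 2? no. Count so far: 0
Gen 6: crossing 4x3. Involves strand 2? no. Count so far: 0
Gen 7: crossing 2x3. Involves strand 2? yes. Count so far: 1
Gen 8: crossing 1x3. Involves strand 2? no. Count so far: 1
Gen 9: crossing 2x4. Involves strand 2? yes. Count so far: 2
Gen 10: crossing 1x4. Involves strand 2? no. Count so far: 2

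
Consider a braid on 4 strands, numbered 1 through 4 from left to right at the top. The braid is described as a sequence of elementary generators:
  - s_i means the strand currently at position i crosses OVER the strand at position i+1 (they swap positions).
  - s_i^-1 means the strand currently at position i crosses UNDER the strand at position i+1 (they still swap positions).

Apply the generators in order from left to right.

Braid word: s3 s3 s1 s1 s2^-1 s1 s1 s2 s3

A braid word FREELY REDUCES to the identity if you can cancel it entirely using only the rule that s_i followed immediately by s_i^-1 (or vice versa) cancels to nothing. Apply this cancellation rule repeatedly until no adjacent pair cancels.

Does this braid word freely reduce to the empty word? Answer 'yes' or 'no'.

Answer: no

Derivation:
Gen 1 (s3): push. Stack: [s3]
Gen 2 (s3): push. Stack: [s3 s3]
Gen 3 (s1): push. Stack: [s3 s3 s1]
Gen 4 (s1): push. Stack: [s3 s3 s1 s1]
Gen 5 (s2^-1): push. Stack: [s3 s3 s1 s1 s2^-1]
Gen 6 (s1): push. Stack: [s3 s3 s1 s1 s2^-1 s1]
Gen 7 (s1): push. Stack: [s3 s3 s1 s1 s2^-1 s1 s1]
Gen 8 (s2): push. Stack: [s3 s3 s1 s1 s2^-1 s1 s1 s2]
Gen 9 (s3): push. Stack: [s3 s3 s1 s1 s2^-1 s1 s1 s2 s3]
Reduced word: s3 s3 s1 s1 s2^-1 s1 s1 s2 s3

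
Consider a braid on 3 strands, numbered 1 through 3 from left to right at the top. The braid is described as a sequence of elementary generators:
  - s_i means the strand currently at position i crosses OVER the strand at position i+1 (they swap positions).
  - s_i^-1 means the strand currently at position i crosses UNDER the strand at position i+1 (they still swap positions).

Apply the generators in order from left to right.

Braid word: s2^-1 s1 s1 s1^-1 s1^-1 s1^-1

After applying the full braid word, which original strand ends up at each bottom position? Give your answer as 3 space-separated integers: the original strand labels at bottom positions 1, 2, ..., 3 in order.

Answer: 3 1 2

Derivation:
Gen 1 (s2^-1): strand 2 crosses under strand 3. Perm now: [1 3 2]
Gen 2 (s1): strand 1 crosses over strand 3. Perm now: [3 1 2]
Gen 3 (s1): strand 3 crosses over strand 1. Perm now: [1 3 2]
Gen 4 (s1^-1): strand 1 crosses under strand 3. Perm now: [3 1 2]
Gen 5 (s1^-1): strand 3 crosses under strand 1. Perm now: [1 3 2]
Gen 6 (s1^-1): strand 1 crosses under strand 3. Perm now: [3 1 2]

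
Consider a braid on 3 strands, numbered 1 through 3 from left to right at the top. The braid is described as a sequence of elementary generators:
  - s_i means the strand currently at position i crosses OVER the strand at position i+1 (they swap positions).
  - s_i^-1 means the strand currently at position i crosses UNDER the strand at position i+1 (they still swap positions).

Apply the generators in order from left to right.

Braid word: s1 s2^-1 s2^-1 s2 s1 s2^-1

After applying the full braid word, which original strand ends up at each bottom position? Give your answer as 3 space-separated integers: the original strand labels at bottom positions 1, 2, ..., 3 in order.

Answer: 3 1 2

Derivation:
Gen 1 (s1): strand 1 crosses over strand 2. Perm now: [2 1 3]
Gen 2 (s2^-1): strand 1 crosses under strand 3. Perm now: [2 3 1]
Gen 3 (s2^-1): strand 3 crosses under strand 1. Perm now: [2 1 3]
Gen 4 (s2): strand 1 crosses over strand 3. Perm now: [2 3 1]
Gen 5 (s1): strand 2 crosses over strand 3. Perm now: [3 2 1]
Gen 6 (s2^-1): strand 2 crosses under strand 1. Perm now: [3 1 2]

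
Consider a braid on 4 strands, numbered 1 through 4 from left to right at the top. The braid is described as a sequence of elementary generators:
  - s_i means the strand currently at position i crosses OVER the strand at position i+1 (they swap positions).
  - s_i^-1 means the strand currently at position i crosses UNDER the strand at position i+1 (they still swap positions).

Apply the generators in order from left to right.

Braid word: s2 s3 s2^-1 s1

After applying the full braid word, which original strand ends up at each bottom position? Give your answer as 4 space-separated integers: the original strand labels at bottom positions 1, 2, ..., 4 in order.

Answer: 4 1 3 2

Derivation:
Gen 1 (s2): strand 2 crosses over strand 3. Perm now: [1 3 2 4]
Gen 2 (s3): strand 2 crosses over strand 4. Perm now: [1 3 4 2]
Gen 3 (s2^-1): strand 3 crosses under strand 4. Perm now: [1 4 3 2]
Gen 4 (s1): strand 1 crosses over strand 4. Perm now: [4 1 3 2]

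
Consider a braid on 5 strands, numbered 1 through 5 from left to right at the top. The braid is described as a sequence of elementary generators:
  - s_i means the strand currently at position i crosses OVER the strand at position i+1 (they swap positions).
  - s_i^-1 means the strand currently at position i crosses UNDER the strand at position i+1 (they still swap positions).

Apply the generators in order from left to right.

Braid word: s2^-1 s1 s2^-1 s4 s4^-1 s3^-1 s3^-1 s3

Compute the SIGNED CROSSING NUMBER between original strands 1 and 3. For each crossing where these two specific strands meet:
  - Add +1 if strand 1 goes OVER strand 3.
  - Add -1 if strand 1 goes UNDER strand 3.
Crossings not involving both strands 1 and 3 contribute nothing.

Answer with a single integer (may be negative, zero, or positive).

Gen 1: crossing 2x3. Both 1&3? no. Sum: 0
Gen 2: 1 over 3. Both 1&3? yes. Contrib: +1. Sum: 1
Gen 3: crossing 1x2. Both 1&3? no. Sum: 1
Gen 4: crossing 4x5. Both 1&3? no. Sum: 1
Gen 5: crossing 5x4. Both 1&3? no. Sum: 1
Gen 6: crossing 1x4. Both 1&3? no. Sum: 1
Gen 7: crossing 4x1. Both 1&3? no. Sum: 1
Gen 8: crossing 1x4. Both 1&3? no. Sum: 1

Answer: 1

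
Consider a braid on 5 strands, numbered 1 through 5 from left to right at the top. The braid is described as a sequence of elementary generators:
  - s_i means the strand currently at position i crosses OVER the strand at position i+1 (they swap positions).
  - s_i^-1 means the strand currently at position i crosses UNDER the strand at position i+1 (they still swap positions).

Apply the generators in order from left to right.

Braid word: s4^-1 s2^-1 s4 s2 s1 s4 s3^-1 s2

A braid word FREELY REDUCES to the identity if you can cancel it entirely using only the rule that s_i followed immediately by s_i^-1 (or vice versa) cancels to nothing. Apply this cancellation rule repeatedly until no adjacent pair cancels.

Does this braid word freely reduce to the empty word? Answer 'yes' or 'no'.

Answer: no

Derivation:
Gen 1 (s4^-1): push. Stack: [s4^-1]
Gen 2 (s2^-1): push. Stack: [s4^-1 s2^-1]
Gen 3 (s4): push. Stack: [s4^-1 s2^-1 s4]
Gen 4 (s2): push. Stack: [s4^-1 s2^-1 s4 s2]
Gen 5 (s1): push. Stack: [s4^-1 s2^-1 s4 s2 s1]
Gen 6 (s4): push. Stack: [s4^-1 s2^-1 s4 s2 s1 s4]
Gen 7 (s3^-1): push. Stack: [s4^-1 s2^-1 s4 s2 s1 s4 s3^-1]
Gen 8 (s2): push. Stack: [s4^-1 s2^-1 s4 s2 s1 s4 s3^-1 s2]
Reduced word: s4^-1 s2^-1 s4 s2 s1 s4 s3^-1 s2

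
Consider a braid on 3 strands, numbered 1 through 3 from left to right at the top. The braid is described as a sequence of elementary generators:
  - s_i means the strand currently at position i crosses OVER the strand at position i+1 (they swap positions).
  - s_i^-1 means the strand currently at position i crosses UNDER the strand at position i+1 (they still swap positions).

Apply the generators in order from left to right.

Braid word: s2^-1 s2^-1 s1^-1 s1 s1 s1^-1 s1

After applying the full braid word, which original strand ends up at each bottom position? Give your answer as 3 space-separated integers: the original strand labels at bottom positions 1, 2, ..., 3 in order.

Gen 1 (s2^-1): strand 2 crosses under strand 3. Perm now: [1 3 2]
Gen 2 (s2^-1): strand 3 crosses under strand 2. Perm now: [1 2 3]
Gen 3 (s1^-1): strand 1 crosses under strand 2. Perm now: [2 1 3]
Gen 4 (s1): strand 2 crosses over strand 1. Perm now: [1 2 3]
Gen 5 (s1): strand 1 crosses over strand 2. Perm now: [2 1 3]
Gen 6 (s1^-1): strand 2 crosses under strand 1. Perm now: [1 2 3]
Gen 7 (s1): strand 1 crosses over strand 2. Perm now: [2 1 3]

Answer: 2 1 3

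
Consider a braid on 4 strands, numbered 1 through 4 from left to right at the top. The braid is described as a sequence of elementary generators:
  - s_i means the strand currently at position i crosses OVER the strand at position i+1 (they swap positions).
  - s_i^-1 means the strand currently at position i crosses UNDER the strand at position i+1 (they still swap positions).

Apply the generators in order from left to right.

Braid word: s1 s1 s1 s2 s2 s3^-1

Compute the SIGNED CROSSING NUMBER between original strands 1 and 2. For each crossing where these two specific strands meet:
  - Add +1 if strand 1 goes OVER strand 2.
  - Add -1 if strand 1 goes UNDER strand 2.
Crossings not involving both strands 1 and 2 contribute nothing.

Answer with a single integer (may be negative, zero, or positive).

Gen 1: 1 over 2. Both 1&2? yes. Contrib: +1. Sum: 1
Gen 2: 2 over 1. Both 1&2? yes. Contrib: -1. Sum: 0
Gen 3: 1 over 2. Both 1&2? yes. Contrib: +1. Sum: 1
Gen 4: crossing 1x3. Both 1&2? no. Sum: 1
Gen 5: crossing 3x1. Both 1&2? no. Sum: 1
Gen 6: crossing 3x4. Both 1&2? no. Sum: 1

Answer: 1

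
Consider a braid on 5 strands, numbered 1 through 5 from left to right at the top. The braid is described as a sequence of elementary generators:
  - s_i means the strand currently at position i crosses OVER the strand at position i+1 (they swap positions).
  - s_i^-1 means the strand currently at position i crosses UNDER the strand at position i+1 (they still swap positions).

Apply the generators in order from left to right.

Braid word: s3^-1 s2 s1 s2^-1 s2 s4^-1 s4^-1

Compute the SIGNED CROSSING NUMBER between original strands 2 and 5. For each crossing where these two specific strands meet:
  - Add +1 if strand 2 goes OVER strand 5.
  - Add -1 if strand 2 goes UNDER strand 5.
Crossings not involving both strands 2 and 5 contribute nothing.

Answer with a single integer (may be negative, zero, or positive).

Gen 1: crossing 3x4. Both 2&5? no. Sum: 0
Gen 2: crossing 2x4. Both 2&5? no. Sum: 0
Gen 3: crossing 1x4. Both 2&5? no. Sum: 0
Gen 4: crossing 1x2. Both 2&5? no. Sum: 0
Gen 5: crossing 2x1. Both 2&5? no. Sum: 0
Gen 6: crossing 3x5. Both 2&5? no. Sum: 0
Gen 7: crossing 5x3. Both 2&5? no. Sum: 0

Answer: 0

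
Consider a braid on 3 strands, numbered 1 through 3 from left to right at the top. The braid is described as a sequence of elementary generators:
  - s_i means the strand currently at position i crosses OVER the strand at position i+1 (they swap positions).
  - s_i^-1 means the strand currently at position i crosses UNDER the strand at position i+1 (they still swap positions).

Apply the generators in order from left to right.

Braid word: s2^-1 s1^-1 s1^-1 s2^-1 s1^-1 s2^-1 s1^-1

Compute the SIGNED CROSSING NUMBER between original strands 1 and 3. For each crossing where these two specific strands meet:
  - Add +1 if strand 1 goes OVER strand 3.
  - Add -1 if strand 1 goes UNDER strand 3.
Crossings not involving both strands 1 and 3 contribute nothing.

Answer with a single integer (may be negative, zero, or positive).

Answer: -1

Derivation:
Gen 1: crossing 2x3. Both 1&3? no. Sum: 0
Gen 2: 1 under 3. Both 1&3? yes. Contrib: -1. Sum: -1
Gen 3: 3 under 1. Both 1&3? yes. Contrib: +1. Sum: 0
Gen 4: crossing 3x2. Both 1&3? no. Sum: 0
Gen 5: crossing 1x2. Both 1&3? no. Sum: 0
Gen 6: 1 under 3. Both 1&3? yes. Contrib: -1. Sum: -1
Gen 7: crossing 2x3. Both 1&3? no. Sum: -1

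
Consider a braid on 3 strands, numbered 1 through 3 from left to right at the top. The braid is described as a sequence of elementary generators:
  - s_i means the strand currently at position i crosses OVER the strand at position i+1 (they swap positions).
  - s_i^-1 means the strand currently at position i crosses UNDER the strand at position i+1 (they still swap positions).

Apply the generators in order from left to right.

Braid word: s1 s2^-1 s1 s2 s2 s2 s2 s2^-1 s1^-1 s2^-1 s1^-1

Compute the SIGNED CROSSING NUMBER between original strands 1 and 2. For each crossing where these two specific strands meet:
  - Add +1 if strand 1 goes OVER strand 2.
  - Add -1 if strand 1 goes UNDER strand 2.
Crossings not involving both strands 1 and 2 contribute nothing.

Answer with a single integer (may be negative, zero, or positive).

Gen 1: 1 over 2. Both 1&2? yes. Contrib: +1. Sum: 1
Gen 2: crossing 1x3. Both 1&2? no. Sum: 1
Gen 3: crossing 2x3. Both 1&2? no. Sum: 1
Gen 4: 2 over 1. Both 1&2? yes. Contrib: -1. Sum: 0
Gen 5: 1 over 2. Both 1&2? yes. Contrib: +1. Sum: 1
Gen 6: 2 over 1. Both 1&2? yes. Contrib: -1. Sum: 0
Gen 7: 1 over 2. Both 1&2? yes. Contrib: +1. Sum: 1
Gen 8: 2 under 1. Both 1&2? yes. Contrib: +1. Sum: 2
Gen 9: crossing 3x1. Both 1&2? no. Sum: 2
Gen 10: crossing 3x2. Both 1&2? no. Sum: 2
Gen 11: 1 under 2. Both 1&2? yes. Contrib: -1. Sum: 1

Answer: 1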